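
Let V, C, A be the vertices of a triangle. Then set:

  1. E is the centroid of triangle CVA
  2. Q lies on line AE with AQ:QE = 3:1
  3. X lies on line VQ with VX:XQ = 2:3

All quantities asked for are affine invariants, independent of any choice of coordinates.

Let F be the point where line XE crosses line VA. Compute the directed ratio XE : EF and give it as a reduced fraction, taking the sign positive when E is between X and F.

Assign V = (0, 0), C = (1, 0), A = (0, 1) — the answer is frame-independent, so this choice is without loss of generality.
1. E is the centroid of triangle CVA ⇒ E = (1/3, 1/3)
2. Q lies on line AE with AQ:QE = 3:1 ⇒ Q = (1/4, 1/2)
3. X lies on line VQ with VX:XQ = 2:3 ⇒ X = (1/10, 1/5)
line XE meets VA at F = (0, 1/7)
E = X + t·(F−X) with t = -7/3, so XE:EF = -7/3:10/3

XE:EF = -7/10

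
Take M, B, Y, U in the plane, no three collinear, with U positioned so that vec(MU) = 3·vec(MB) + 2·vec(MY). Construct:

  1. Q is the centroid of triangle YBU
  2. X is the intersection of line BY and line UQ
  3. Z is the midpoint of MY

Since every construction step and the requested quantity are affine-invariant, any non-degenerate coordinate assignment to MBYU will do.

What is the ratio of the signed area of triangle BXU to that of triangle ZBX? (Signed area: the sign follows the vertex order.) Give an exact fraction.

[BXU]:[ZBX] = -8

Work in coordinates with M = (0, 0), B = (1, 0), Y = (0, 1), U = (3, 2).
1. Q is the centroid of triangle YBU ⇒ Q = (4/3, 1)
2. X is the intersection of line BY and line UQ ⇒ X = (1/2, 1/2)
3. Z is the midpoint of MY ⇒ Z = (0, 1/2)
2·[BXU] = -2, 2·[ZBX] = 1/4
[BXU]:[ZBX] = -2:1/4 = -8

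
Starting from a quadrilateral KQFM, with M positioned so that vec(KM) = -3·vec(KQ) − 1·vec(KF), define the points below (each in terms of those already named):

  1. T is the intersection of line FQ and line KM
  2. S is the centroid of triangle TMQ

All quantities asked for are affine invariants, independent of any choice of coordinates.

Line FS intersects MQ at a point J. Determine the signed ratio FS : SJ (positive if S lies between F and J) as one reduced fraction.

Work in coordinates with K = (0, 0), Q = (1, 0), F = (0, 1), M = (-3, -1).
1. T is the intersection of line FQ and line KM ⇒ T = (3/4, 1/4)
2. S is the centroid of triangle TMQ ⇒ S = (-5/12, -1/4)
line FS meets MQ at J = (-5/11, -4/11)
S = F + t·(J−F) with t = 11/12, so FS:SJ = 11/12:1/12

FS:SJ = 11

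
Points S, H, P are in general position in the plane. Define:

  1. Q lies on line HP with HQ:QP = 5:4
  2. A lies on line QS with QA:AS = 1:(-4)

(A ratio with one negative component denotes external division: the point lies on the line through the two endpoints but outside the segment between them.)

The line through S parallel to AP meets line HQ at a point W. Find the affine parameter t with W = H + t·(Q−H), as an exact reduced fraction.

t = -7/5

Work in coordinates with S = (0, 0), H = (1, 0), P = (0, 1).
1. Q lies on line HP with HQ:QP = 5:4 ⇒ Q = (4/9, 5/9)
2. A lies on line QS with QA:AS = 1:(-4) ⇒ A = (16/27, 20/27)
through S parallel to AP: direction (-16/27, 7/27); meets HQ at W = (16/9, -7/9)
W = H + t·(Q−H) with t = -7/5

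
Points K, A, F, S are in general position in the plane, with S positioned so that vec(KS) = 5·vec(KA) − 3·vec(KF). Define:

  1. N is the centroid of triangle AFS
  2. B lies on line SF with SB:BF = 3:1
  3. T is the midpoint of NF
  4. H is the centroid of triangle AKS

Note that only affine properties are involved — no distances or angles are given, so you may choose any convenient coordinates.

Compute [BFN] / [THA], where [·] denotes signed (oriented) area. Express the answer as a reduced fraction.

[BFN]:[THA] = -1/2

Set K = (0, 0), A = (1, 0), F = (0, 1), S = (5, -3); any affine frame gives the same invariant.
1. N is the centroid of triangle AFS ⇒ N = (2, -2/3)
2. B lies on line SF with SB:BF = 3:1 ⇒ B = (5/4, 0)
3. T is the midpoint of NF ⇒ T = (1, 1/6)
4. H is the centroid of triangle AKS ⇒ H = (2, -1)
2·[BFN] = 1/12, 2·[THA] = -1/6
[BFN]:[THA] = 1/12:-1/6 = -1/2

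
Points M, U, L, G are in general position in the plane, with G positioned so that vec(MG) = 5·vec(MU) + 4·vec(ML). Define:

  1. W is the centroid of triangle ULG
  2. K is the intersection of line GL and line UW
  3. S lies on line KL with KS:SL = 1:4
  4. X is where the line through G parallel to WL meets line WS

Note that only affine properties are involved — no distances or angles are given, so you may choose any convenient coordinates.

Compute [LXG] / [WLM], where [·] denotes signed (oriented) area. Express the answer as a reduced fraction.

Assign M = (0, 0), U = (1, 0), L = (0, 1), G = (5, 4) — the answer is frame-independent, so this choice is without loss of generality.
1. W is the centroid of triangle ULG ⇒ W = (2, 5/3)
2. K is the intersection of line GL and line UW ⇒ K = (5/2, 5/2)
3. S lies on line KL with KS:SL = 1:4 ⇒ S = (2, 11/5)
4. X is where the line through G parallel to WL meets line WS ⇒ X = (2, 3)
2·[LXG] = -4, 2·[WLM] = 2
[LXG]:[WLM] = -4:2 = -2

[LXG]:[WLM] = -2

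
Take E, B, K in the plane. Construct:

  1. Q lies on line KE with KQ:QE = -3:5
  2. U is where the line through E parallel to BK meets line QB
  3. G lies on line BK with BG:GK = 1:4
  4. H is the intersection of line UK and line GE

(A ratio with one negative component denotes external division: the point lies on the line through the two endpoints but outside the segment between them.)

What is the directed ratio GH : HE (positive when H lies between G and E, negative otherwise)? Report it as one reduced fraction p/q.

Set E = (0, 0), B = (1, 0), K = (0, 1); any affine frame gives the same invariant.
1. Q lies on line KE with KQ:QE = -3:5 ⇒ Q = (0, 5/2)
2. U is where the line through E parallel to BK meets line QB ⇒ U = (5/3, -5/3)
3. G lies on line BK with BG:GK = 1:4 ⇒ G = (4/5, 1/5)
4. H is the intersection of line UK and line GE ⇒ H = (20/37, 5/37)
H = G + t·(E−G) with t = 12/37, so GH:HE = t:(1−t) = 12/37:25/37

GH:HE = 12/25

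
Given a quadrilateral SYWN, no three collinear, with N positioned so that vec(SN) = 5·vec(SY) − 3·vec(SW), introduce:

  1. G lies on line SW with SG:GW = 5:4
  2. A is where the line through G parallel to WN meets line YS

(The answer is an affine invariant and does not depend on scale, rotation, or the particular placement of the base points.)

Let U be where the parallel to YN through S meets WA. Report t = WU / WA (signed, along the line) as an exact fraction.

t = 48/23

Work in coordinates with S = (0, 0), Y = (1, 0), W = (0, 1), N = (5, -3).
1. G lies on line SW with SG:GW = 5:4 ⇒ G = (0, 5/9)
2. A is where the line through G parallel to WN meets line YS ⇒ A = (25/36, 0)
through S parallel to YN: direction (4, -3); meets WA at U = (100/69, -25/23)
U = W + t·(A−W) with t = 48/23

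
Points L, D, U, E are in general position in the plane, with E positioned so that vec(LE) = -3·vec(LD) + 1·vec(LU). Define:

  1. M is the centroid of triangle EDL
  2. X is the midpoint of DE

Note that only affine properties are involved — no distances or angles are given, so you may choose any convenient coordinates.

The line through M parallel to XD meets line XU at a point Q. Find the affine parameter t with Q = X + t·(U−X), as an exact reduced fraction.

Set L = (0, 0), D = (1, 0), U = (0, 1), E = (-3, 1); any affine frame gives the same invariant.
1. M is the centroid of triangle EDL ⇒ M = (-2/3, 1/3)
2. X is the midpoint of DE ⇒ X = (-1, 1/2)
through M parallel to XD: direction (2, -1/2); meets XU at Q = (-10/9, 4/9)
Q = X + t·(U−X) with t = -1/9

t = -1/9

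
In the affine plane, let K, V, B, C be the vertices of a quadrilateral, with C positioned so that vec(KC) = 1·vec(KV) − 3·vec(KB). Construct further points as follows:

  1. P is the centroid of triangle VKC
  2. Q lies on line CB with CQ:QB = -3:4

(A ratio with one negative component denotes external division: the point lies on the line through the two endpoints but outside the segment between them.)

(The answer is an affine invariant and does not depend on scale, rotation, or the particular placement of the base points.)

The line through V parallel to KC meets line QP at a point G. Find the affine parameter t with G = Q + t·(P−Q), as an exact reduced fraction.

t = 3/2

Work in coordinates with K = (0, 0), V = (1, 0), B = (0, 1), C = (1, -3).
1. P is the centroid of triangle VKC ⇒ P = (2/3, -1)
2. Q lies on line CB with CQ:QB = -3:4 ⇒ Q = (4, -15)
through V parallel to KC: direction (1, -3); meets QP at G = (-1, 6)
G = Q + t·(P−Q) with t = 3/2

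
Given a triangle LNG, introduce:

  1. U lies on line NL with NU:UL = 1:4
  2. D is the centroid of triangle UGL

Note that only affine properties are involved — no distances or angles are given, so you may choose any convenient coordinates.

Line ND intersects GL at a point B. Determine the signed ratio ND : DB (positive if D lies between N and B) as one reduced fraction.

Assign L = (0, 0), N = (1, 0), G = (0, 1) — the answer is frame-independent, so this choice is without loss of generality.
1. U lies on line NL with NU:UL = 1:4 ⇒ U = (4/5, 0)
2. D is the centroid of triangle UGL ⇒ D = (4/15, 1/3)
line ND meets GL at B = (0, 5/11)
D = N + t·(B−N) with t = 11/15, so ND:DB = 11/15:4/15

ND:DB = 11/4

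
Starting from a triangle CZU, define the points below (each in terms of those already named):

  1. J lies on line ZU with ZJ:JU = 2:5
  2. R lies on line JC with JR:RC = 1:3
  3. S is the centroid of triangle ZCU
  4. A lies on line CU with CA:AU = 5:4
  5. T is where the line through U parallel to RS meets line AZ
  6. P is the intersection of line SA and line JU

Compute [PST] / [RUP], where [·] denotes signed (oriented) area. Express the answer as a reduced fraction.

Work in coordinates with C = (0, 0), Z = (1, 0), U = (0, 1).
1. J lies on line ZU with ZJ:JU = 2:5 ⇒ J = (5/7, 2/7)
2. R lies on line JC with JR:RC = 1:3 ⇒ R = (15/28, 3/14)
3. S is the centroid of triangle ZCU ⇒ S = (1/3, 1/3)
4. A lies on line CU with CA:AU = 5:4 ⇒ A = (0, 5/9)
5. T is where the line through U parallel to RS meets line AZ ⇒ T = (68/5, -7)
6. P is the intersection of line SA and line JU ⇒ P = (4/3, -1/3)
2·[PST] = -68/45, 2·[RUP] = -1/3
[PST]:[RUP] = -68/45:-1/3 = 68/15

[PST]:[RUP] = 68/15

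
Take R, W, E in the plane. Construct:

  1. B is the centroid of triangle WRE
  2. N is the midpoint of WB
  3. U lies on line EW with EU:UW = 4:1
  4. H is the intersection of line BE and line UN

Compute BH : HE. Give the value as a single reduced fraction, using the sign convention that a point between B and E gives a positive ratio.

BH:HE = -1/4

Choose coordinates R = (0, 0), W = (1, 0), E = (0, 1).
1. B is the centroid of triangle WRE ⇒ B = (1/3, 1/3)
2. N is the midpoint of WB ⇒ N = (2/3, 1/6)
3. U lies on line EW with EU:UW = 4:1 ⇒ U = (4/5, 1/5)
4. H is the intersection of line BE and line UN ⇒ H = (4/9, 1/9)
H = B + t·(E−B) with t = -1/3, so BH:HE = t:(1−t) = -1/3:4/3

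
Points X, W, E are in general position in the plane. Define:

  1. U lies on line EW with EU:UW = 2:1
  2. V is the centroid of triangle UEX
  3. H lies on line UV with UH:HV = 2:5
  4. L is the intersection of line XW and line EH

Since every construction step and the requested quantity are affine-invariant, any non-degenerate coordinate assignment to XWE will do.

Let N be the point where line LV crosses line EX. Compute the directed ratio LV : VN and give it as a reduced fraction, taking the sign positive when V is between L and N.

LV:VN = 113/40

Choose coordinates X = (0, 0), W = (1, 0), E = (0, 1).
1. U lies on line EW with EU:UW = 2:1 ⇒ U = (2/3, 1/3)
2. V is the centroid of triangle UEX ⇒ V = (2/9, 4/9)
3. H lies on line UV with UH:HV = 2:5 ⇒ H = (34/63, 23/63)
4. L is the intersection of line XW and line EH ⇒ L = (17/20, 0)
line LV meets EX at N = (0, 68/113)
V = L + t·(N−L) with t = 113/153, so LV:VN = 113/153:40/153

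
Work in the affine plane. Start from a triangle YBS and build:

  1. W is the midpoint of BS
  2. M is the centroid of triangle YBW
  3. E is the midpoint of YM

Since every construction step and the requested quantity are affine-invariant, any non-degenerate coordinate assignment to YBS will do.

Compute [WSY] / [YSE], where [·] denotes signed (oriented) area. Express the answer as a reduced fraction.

[WSY]:[YSE] = -2

Choose coordinates Y = (0, 0), B = (1, 0), S = (0, 1).
1. W is the midpoint of BS ⇒ W = (1/2, 1/2)
2. M is the centroid of triangle YBW ⇒ M = (1/2, 1/6)
3. E is the midpoint of YM ⇒ E = (1/4, 1/12)
2·[WSY] = 1/2, 2·[YSE] = -1/4
[WSY]:[YSE] = 1/2:-1/4 = -2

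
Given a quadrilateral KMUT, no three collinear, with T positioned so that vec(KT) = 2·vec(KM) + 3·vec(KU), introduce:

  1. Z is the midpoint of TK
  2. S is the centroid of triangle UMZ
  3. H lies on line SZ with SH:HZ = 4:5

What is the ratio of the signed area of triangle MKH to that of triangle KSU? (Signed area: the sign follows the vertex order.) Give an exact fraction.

Choose coordinates K = (0, 0), M = (1, 0), U = (0, 1), T = (2, 3).
1. Z is the midpoint of TK ⇒ Z = (1, 3/2)
2. S is the centroid of triangle UMZ ⇒ S = (2/3, 5/6)
3. H lies on line SZ with SH:HZ = 4:5 ⇒ H = (22/27, 61/54)
2·[MKH] = -61/54, 2·[KSU] = 2/3
[MKH]:[KSU] = -61/54:2/3 = -61/36

[MKH]:[KSU] = -61/36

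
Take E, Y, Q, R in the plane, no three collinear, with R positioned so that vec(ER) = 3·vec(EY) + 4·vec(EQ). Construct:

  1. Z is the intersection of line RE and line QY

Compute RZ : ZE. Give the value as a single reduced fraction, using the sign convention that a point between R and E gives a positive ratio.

Assign E = (0, 0), Y = (1, 0), Q = (0, 1), R = (3, 4) — the answer is frame-independent, so this choice is without loss of generality.
1. Z is the intersection of line RE and line QY ⇒ Z = (3/7, 4/7)
Z = R + t·(E−R) with t = 6/7, so RZ:ZE = t:(1−t) = 6/7:1/7

RZ:ZE = 6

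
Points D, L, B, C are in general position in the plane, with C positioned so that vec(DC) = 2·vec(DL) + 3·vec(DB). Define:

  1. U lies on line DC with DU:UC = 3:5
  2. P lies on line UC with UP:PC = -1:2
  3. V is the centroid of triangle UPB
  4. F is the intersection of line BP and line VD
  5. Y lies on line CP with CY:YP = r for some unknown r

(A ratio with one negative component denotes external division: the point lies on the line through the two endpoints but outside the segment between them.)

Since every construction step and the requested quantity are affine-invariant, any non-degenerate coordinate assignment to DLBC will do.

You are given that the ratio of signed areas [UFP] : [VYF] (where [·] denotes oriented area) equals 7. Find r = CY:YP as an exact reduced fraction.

Work in coordinates with D = (0, 0), L = (1, 0), B = (0, 1), C = (2, 3).
1. U lies on line DC with DU:UC = 3:5 ⇒ U = (3/4, 9/8)
2. P lies on line UC with UP:PC = -1:2 ⇒ P = (-1/2, -3/4)
3. V is the centroid of triangle UPB ⇒ V = (1/12, 11/24)
4. F is the intersection of line BP and line VD ⇒ F = (1/2, 11/4)
5. With CY:YP = r, write λ = r/(r+1) so Y = C + λ·(P−C); Y is affine-linear in λ
Every point depending on Y is an affine combination of Y and λ-independent points, so each such coordinate is linear in λ; the λ² term in each signed area is a multiple of (P−C)×(P−C) = 0, so 2·[UFP] and 2·[VYF] are each linear in λ. Evaluating at λ=0 and λ=1:
  2·[UFP] = 5/2,   2·[VYF] = -25/6·λ + 10/3
So [UFP]:[VYF] = (5/2) / (-25/6·λ + 10/3). Setting this equal to 7:
  5/2 = 7·(-25/6·λ + 10/3)  ⇒  λ = 5/7
Then r = λ/(1−λ) = (5/7)/(2/7) = 5/2. Check: with r = 5/2, Y = (3/14, 9/28) and [UFP]:[VYF] = 7 as required.

r = 5/2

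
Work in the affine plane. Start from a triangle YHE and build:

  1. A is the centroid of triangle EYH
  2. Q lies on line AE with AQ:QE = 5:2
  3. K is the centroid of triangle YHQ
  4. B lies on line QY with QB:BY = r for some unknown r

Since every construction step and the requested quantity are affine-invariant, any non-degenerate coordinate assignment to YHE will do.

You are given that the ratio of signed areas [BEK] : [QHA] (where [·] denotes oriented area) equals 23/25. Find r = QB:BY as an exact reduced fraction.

Choose coordinates Y = (0, 0), H = (1, 0), E = (0, 1).
1. A is the centroid of triangle EYH ⇒ A = (1/3, 1/3)
2. Q lies on line AE with AQ:QE = 5:2 ⇒ Q = (2/21, 17/21)
3. K is the centroid of triangle YHQ ⇒ K = (23/63, 17/63)
4. With QB:BY = r, write λ = r/(r+1) so B = Q + λ·(Y−Q); B is affine-linear in λ
Every point depending on B is an affine combination of B and λ-independent points, so each such coordinate is linear in λ; the λ² term in each signed area is a multiple of (Y−Q)×(Y−Q) = 0, so 2·[BEK] and 2·[QHA] are each linear in λ. Evaluating at λ=0 and λ=1:
  2·[BEK] = -23/63·λ,   2·[QHA] = -5/21
So [BEK]:[QHA] = (-23/63·λ) / (-5/21). Setting this equal to 23/25:
  -23/63·λ = 23/25·(-5/21)  ⇒  λ = 3/5
Then r = λ/(1−λ) = (3/5)/(2/5) = 3/2. Check: with r = 3/2, B = (4/105, 34/105) and [BEK]:[QHA] = 23/25 as required.

r = 3/2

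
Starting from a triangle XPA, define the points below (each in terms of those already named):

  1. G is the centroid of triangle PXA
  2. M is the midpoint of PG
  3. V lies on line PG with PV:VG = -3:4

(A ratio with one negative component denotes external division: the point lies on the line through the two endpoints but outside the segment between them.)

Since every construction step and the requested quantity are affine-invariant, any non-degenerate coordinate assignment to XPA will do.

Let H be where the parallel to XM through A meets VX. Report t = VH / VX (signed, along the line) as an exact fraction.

Set X = (0, 0), P = (1, 0), A = (0, 1); any affine frame gives the same invariant.
1. G is the centroid of triangle PXA ⇒ G = (1/3, 1/3)
2. M is the midpoint of PG ⇒ M = (2/3, 1/6)
3. V lies on line PG with PV:VG = -3:4 ⇒ V = (3, -1)
through A parallel to XM: direction (2/3, 1/6); meets VX at H = (-12/7, 4/7)
H = V + t·(X−V) with t = 11/7

t = 11/7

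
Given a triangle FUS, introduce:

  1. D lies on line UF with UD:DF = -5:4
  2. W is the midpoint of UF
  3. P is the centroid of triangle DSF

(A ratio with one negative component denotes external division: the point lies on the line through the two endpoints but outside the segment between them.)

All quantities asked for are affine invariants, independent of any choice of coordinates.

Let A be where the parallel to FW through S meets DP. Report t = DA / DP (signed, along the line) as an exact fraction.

Assign F = (0, 0), U = (1, 0), S = (0, 1) — the answer is frame-independent, so this choice is without loss of generality.
1. D lies on line UF with UD:DF = -5:4 ⇒ D = (-4, 0)
2. W is the midpoint of UF ⇒ W = (1/2, 0)
3. P is the centroid of triangle DSF ⇒ P = (-4/3, 1/3)
through S parallel to FW: direction (1/2, 0); meets DP at A = (4, 1)
A = D + t·(P−D) with t = 3

t = 3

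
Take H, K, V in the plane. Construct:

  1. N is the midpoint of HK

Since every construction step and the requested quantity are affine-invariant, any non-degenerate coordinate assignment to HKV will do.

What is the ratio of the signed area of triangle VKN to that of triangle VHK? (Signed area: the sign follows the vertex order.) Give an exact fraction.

Assign H = (0, 0), K = (1, 0), V = (0, 1) — the answer is frame-independent, so this choice is without loss of generality.
1. N is the midpoint of HK ⇒ N = (1/2, 0)
2·[VKN] = -1/2, 2·[VHK] = 1
[VKN]:[VHK] = -1/2:1 = -1/2

[VKN]:[VHK] = -1/2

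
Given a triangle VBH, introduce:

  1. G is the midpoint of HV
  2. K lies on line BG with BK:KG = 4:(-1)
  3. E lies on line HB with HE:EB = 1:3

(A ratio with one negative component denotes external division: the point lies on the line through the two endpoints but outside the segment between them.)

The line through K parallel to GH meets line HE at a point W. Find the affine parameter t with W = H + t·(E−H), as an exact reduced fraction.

t = -4/3

Choose coordinates V = (0, 0), B = (1, 0), H = (0, 1).
1. G is the midpoint of HV ⇒ G = (0, 1/2)
2. K lies on line BG with BK:KG = 4:(-1) ⇒ K = (-1/3, 2/3)
3. E lies on line HB with HE:EB = 1:3 ⇒ E = (1/4, 3/4)
through K parallel to GH: direction (0, 1/2); meets HE at W = (-1/3, 4/3)
W = H + t·(E−H) with t = -4/3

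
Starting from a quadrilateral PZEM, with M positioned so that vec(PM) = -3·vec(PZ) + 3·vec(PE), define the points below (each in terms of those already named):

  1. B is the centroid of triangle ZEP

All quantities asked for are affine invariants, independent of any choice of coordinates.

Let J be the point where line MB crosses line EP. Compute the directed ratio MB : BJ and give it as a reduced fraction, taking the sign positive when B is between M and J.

MB:BJ = -10

Choose coordinates P = (0, 0), Z = (1, 0), E = (0, 1), M = (-3, 3).
1. B is the centroid of triangle ZEP ⇒ B = (1/3, 1/3)
line MB meets EP at J = (0, 3/5)
B = M + t·(J−M) with t = 10/9, so MB:BJ = 10/9:-1/9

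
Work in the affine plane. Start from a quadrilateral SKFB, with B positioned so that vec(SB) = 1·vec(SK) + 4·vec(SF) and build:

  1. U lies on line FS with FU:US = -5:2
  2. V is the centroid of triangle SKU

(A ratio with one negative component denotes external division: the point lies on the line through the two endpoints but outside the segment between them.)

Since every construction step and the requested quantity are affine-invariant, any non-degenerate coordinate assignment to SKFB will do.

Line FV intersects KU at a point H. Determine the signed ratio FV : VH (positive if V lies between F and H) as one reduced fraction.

Choose coordinates S = (0, 0), K = (1, 0), F = (0, 1), B = (1, 4).
1. U lies on line FS with FU:US = -5:2 ⇒ U = (0, -2/3)
2. V is the centroid of triangle SKU ⇒ V = (1/3, -2/9)
line FV meets KU at H = (5/13, -16/39)
V = F + t·(H−F) with t = 13/15, so FV:VH = 13/15:2/15

FV:VH = 13/2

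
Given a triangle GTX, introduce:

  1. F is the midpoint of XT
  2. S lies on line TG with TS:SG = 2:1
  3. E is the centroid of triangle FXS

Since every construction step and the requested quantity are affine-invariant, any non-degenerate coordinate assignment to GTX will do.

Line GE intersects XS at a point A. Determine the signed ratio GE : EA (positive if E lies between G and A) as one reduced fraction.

Work in coordinates with G = (0, 0), T = (1, 0), X = (0, 1).
1. F is the midpoint of XT ⇒ F = (1/2, 1/2)
2. S lies on line TG with TS:SG = 2:1 ⇒ S = (1/3, 0)
3. E is the centroid of triangle FXS ⇒ E = (5/18, 1/2)
line GE meets XS at A = (5/24, 3/8)
E = G + t·(A−G) with t = 4/3, so GE:EA = 4/3:-1/3

GE:EA = -4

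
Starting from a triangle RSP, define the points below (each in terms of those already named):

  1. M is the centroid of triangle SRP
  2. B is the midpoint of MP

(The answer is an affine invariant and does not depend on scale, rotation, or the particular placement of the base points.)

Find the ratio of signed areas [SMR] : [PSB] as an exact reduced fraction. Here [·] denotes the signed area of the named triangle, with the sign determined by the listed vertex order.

Choose coordinates R = (0, 0), S = (1, 0), P = (0, 1).
1. M is the centroid of triangle SRP ⇒ M = (1/3, 1/3)
2. B is the midpoint of MP ⇒ B = (1/6, 2/3)
2·[SMR] = 1/3, 2·[PSB] = -1/6
[SMR]:[PSB] = 1/3:-1/6 = -2

[SMR]:[PSB] = -2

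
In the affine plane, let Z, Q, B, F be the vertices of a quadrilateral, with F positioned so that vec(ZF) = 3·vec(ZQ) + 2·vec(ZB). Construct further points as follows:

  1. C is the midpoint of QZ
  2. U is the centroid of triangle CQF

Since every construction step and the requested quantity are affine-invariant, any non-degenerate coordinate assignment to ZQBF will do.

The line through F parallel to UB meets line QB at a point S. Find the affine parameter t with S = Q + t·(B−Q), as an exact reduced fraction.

Assign Z = (0, 0), Q = (1, 0), B = (0, 1), F = (3, 2) — the answer is frame-independent, so this choice is without loss of generality.
1. C is the midpoint of QZ ⇒ C = (1/2, 0)
2. U is the centroid of triangle CQF ⇒ U = (3/2, 2/3)
through F parallel to UB: direction (-3/2, 1/3); meets QB at S = (-15/7, 22/7)
S = Q + t·(B−Q) with t = 22/7

t = 22/7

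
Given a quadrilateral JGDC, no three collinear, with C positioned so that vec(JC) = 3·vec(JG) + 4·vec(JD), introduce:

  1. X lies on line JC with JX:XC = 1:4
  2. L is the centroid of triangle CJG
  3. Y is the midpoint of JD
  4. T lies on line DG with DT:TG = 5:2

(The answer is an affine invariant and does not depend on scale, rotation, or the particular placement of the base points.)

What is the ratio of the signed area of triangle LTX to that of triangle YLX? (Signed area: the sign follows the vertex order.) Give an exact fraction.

Work in coordinates with J = (0, 0), G = (1, 0), D = (0, 1), C = (3, 4).
1. X lies on line JC with JX:XC = 1:4 ⇒ X = (3/5, 4/5)
2. L is the centroid of triangle CJG ⇒ L = (4/3, 4/3)
3. Y is the midpoint of JD ⇒ Y = (0, 1/2)
4. T lies on line DG with DT:TG = 5:2 ⇒ T = (5/7, 2/7)
2·[LTX] = -46/105, 2·[YLX] = -1/10
[LTX]:[YLX] = -46/105:-1/10 = 92/21

[LTX]:[YLX] = 92/21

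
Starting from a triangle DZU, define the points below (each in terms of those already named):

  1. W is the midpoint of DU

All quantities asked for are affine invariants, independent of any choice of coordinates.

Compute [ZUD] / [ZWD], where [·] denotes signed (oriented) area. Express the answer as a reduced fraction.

[ZUD]:[ZWD] = 2

Choose coordinates D = (0, 0), Z = (1, 0), U = (0, 1).
1. W is the midpoint of DU ⇒ W = (0, 1/2)
2·[ZUD] = 1, 2·[ZWD] = 1/2
[ZUD]:[ZWD] = 1:1/2 = 2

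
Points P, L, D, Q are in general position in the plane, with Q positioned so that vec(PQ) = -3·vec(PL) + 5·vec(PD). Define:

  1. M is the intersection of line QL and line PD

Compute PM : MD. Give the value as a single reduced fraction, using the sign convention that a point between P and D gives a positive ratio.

PM:MD = -5

Set P = (0, 0), L = (1, 0), D = (0, 1), Q = (-3, 5); any affine frame gives the same invariant.
1. M is the intersection of line QL and line PD ⇒ M = (0, 5/4)
M = P + t·(D−P) with t = 5/4, so PM:MD = t:(1−t) = 5/4:-1/4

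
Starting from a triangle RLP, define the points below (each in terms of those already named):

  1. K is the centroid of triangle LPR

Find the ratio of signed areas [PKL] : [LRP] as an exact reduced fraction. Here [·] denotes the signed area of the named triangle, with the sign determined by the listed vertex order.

Choose coordinates R = (0, 0), L = (1, 0), P = (0, 1).
1. K is the centroid of triangle LPR ⇒ K = (1/3, 1/3)
2·[PKL] = 1/3, 2·[LRP] = -1
[PKL]:[LRP] = 1/3:-1 = -1/3

[PKL]:[LRP] = -1/3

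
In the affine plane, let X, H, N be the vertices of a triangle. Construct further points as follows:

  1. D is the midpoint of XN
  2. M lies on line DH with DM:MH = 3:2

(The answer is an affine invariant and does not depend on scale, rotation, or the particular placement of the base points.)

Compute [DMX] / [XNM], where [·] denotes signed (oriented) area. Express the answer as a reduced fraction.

[DMX]:[XNM] = 1/2

Choose coordinates X = (0, 0), H = (1, 0), N = (0, 1).
1. D is the midpoint of XN ⇒ D = (0, 1/2)
2. M lies on line DH with DM:MH = 3:2 ⇒ M = (3/5, 1/5)
2·[DMX] = -3/10, 2·[XNM] = -3/5
[DMX]:[XNM] = -3/10:-3/5 = 1/2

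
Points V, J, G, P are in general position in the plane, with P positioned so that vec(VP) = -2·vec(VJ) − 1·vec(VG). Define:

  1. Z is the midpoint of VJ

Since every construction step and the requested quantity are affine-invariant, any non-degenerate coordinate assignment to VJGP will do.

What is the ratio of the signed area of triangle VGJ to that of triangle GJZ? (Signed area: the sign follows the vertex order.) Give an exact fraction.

Set V = (0, 0), J = (1, 0), G = (0, 1), P = (-2, -1); any affine frame gives the same invariant.
1. Z is the midpoint of VJ ⇒ Z = (1/2, 0)
2·[VGJ] = -1, 2·[GJZ] = -1/2
[VGJ]:[GJZ] = -1:-1/2 = 2

[VGJ]:[GJZ] = 2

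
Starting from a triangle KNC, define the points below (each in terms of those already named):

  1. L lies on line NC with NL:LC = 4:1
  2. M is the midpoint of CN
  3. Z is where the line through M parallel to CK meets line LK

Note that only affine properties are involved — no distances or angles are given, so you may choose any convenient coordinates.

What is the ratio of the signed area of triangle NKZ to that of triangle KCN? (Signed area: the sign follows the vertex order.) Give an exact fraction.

[NKZ]:[KCN] = 2

Assign K = (0, 0), N = (1, 0), C = (0, 1) — the answer is frame-independent, so this choice is without loss of generality.
1. L lies on line NC with NL:LC = 4:1 ⇒ L = (1/5, 4/5)
2. M is the midpoint of CN ⇒ M = (1/2, 1/2)
3. Z is where the line through M parallel to CK meets line LK ⇒ Z = (1/2, 2)
2·[NKZ] = -2, 2·[KCN] = -1
[NKZ]:[KCN] = -2:-1 = 2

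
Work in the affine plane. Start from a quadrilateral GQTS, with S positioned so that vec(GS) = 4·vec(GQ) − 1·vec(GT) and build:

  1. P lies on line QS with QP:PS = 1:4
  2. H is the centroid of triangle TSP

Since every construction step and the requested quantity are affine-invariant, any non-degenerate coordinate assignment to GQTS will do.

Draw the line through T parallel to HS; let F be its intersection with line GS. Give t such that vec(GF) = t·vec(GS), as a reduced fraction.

t = 4/3

Choose coordinates G = (0, 0), Q = (1, 0), T = (0, 1), S = (4, -1).
1. P lies on line QS with QP:PS = 1:4 ⇒ P = (8/5, -1/5)
2. H is the centroid of triangle TSP ⇒ H = (28/15, -1/15)
through T parallel to HS: direction (32/15, -14/15); meets GS at F = (16/3, -4/3)
F = G + t·(S−G) with t = 4/3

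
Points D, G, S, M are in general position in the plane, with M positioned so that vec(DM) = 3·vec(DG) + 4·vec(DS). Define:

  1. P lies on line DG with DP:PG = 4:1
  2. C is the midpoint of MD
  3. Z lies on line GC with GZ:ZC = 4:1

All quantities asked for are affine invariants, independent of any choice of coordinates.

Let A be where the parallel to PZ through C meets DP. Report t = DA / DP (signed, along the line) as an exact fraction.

Set D = (0, 0), G = (1, 0), S = (0, 1), M = (3, 4); any affine frame gives the same invariant.
1. P lies on line DG with DP:PG = 4:1 ⇒ P = (4/5, 0)
2. C is the midpoint of MD ⇒ C = (3/2, 2)
3. Z lies on line GC with GZ:ZC = 4:1 ⇒ Z = (7/5, 8/5)
through C parallel to PZ: direction (3/5, 8/5); meets DP at A = (3/4, 0)
A = D + t·(P−D) with t = 15/16

t = 15/16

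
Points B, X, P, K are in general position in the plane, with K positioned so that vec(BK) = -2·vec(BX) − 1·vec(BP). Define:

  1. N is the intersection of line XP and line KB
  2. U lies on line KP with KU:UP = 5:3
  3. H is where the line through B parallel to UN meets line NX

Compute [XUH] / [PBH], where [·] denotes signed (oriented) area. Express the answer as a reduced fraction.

Set B = (0, 0), X = (1, 0), P = (0, 1), K = (-2, -1); any affine frame gives the same invariant.
1. N is the intersection of line XP and line KB ⇒ N = (2/3, 1/3)
2. U lies on line KP with KU:UP = 5:3 ⇒ U = (-3/4, 1/4)
3. H is where the line through B parallel to UN meets line NX ⇒ H = (17/18, 1/18)
2·[XUH] = -1/12, 2·[PBH] = 17/18
[XUH]:[PBH] = -1/12:17/18 = -3/34

[XUH]:[PBH] = -3/34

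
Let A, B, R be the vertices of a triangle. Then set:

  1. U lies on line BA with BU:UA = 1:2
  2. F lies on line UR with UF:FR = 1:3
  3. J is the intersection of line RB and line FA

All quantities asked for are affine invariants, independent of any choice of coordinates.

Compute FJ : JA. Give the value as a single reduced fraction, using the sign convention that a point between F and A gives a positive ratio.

Assign A = (0, 0), B = (1, 0), R = (0, 1) — the answer is frame-independent, so this choice is without loss of generality.
1. U lies on line BA with BU:UA = 1:2 ⇒ U = (2/3, 0)
2. F lies on line UR with UF:FR = 1:3 ⇒ F = (1/2, 1/4)
3. J is the intersection of line RB and line FA ⇒ J = (2/3, 1/3)
J = F + t·(A−F) with t = -1/3, so FJ:JA = t:(1−t) = -1/3:4/3

FJ:JA = -1/4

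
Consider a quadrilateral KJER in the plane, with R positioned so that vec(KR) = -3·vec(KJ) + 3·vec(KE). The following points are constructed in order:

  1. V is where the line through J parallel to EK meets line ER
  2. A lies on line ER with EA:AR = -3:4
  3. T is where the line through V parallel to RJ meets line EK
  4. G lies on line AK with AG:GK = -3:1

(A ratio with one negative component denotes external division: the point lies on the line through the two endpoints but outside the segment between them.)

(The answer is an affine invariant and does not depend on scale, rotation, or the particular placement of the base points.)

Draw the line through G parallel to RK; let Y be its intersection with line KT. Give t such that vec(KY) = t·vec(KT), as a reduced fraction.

t = -24/13

Set K = (0, 0), J = (1, 0), E = (0, 1), R = (-3, 3); any affine frame gives the same invariant.
1. V is where the line through J parallel to EK meets line ER ⇒ V = (1, 1/3)
2. A lies on line ER with EA:AR = -3:4 ⇒ A = (9, -5)
3. T is where the line through V parallel to RJ meets line EK ⇒ T = (0, 13/12)
4. G lies on line AK with AG:GK = -3:1 ⇒ G = (-9/2, 5/2)
through G parallel to RK: direction (3, -3); meets KT at Y = (0, -2)
Y = K + t·(T−K) with t = -24/13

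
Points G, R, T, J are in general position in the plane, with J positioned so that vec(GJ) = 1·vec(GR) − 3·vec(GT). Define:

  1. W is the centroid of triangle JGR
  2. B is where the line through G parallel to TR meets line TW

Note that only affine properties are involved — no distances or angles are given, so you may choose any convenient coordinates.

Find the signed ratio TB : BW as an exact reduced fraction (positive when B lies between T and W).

Assign G = (0, 0), R = (1, 0), T = (0, 1), J = (1, -3) — the answer is frame-independent, so this choice is without loss of generality.
1. W is the centroid of triangle JGR ⇒ W = (2/3, -1)
2. B is where the line through G parallel to TR meets line TW ⇒ B = (1/2, -1/2)
B = T + t·(W−T) with t = 3/4, so TB:BW = t:(1−t) = 3/4:1/4

TB:BW = 3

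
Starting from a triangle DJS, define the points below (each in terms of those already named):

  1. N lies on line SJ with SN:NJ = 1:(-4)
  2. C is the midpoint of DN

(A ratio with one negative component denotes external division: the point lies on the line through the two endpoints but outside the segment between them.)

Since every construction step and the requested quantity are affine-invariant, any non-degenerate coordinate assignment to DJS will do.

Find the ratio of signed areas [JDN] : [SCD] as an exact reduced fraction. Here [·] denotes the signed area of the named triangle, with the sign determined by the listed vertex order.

[JDN]:[SCD] = -8

Assign D = (0, 0), J = (1, 0), S = (0, 1) — the answer is frame-independent, so this choice is without loss of generality.
1. N lies on line SJ with SN:NJ = 1:(-4) ⇒ N = (-1/3, 4/3)
2. C is the midpoint of DN ⇒ C = (-1/6, 2/3)
2·[JDN] = -4/3, 2·[SCD] = 1/6
[JDN]:[SCD] = -4/3:1/6 = -8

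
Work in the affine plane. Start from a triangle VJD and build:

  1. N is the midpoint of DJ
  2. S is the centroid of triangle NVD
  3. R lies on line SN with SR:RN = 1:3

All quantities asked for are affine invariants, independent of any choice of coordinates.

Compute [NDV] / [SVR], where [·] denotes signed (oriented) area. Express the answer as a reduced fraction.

Set V = (0, 0), J = (1, 0), D = (0, 1); any affine frame gives the same invariant.
1. N is the midpoint of DJ ⇒ N = (1/2, 1/2)
2. S is the centroid of triangle NVD ⇒ S = (1/6, 1/2)
3. R lies on line SN with SR:RN = 1:3 ⇒ R = (1/4, 1/2)
2·[NDV] = 1/2, 2·[SVR] = 1/24
[NDV]:[SVR] = 1/2:1/24 = 12

[NDV]:[SVR] = 12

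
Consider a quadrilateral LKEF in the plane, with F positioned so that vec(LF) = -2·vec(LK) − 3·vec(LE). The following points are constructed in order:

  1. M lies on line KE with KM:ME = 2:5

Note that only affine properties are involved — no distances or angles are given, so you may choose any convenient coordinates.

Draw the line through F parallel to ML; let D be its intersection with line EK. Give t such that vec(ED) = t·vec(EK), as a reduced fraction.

t = 16/7

Work in coordinates with L = (0, 0), K = (1, 0), E = (0, 1), F = (-2, -3).
1. M lies on line KE with KM:ME = 2:5 ⇒ M = (5/7, 2/7)
through F parallel to ML: direction (-5/7, -2/7); meets EK at D = (16/7, -9/7)
D = E + t·(K−E) with t = 16/7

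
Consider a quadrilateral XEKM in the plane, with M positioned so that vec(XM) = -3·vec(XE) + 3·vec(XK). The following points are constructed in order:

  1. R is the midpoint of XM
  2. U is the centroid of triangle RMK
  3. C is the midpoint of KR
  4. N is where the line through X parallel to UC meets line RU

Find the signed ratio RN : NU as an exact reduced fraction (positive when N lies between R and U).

RN:NU = -1/2

Choose coordinates X = (0, 0), E = (1, 0), K = (0, 1), M = (-3, 3).
1. R is the midpoint of XM ⇒ R = (-3/2, 3/2)
2. U is the centroid of triangle RMK ⇒ U = (-3/2, 11/6)
3. C is the midpoint of KR ⇒ C = (-3/4, 5/4)
4. N is where the line through X parallel to UC meets line RU ⇒ N = (-3/2, 7/6)
N = R + t·(U−R) with t = -1, so RN:NU = t:(1−t) = -1:2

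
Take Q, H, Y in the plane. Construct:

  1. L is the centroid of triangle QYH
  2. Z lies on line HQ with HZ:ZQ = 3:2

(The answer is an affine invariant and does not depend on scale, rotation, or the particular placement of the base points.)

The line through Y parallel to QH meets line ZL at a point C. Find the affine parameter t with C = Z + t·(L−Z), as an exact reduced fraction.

t = 3

Assign Q = (0, 0), H = (1, 0), Y = (0, 1) — the answer is frame-independent, so this choice is without loss of generality.
1. L is the centroid of triangle QYH ⇒ L = (1/3, 1/3)
2. Z lies on line HQ with HZ:ZQ = 3:2 ⇒ Z = (2/5, 0)
through Y parallel to QH: direction (1, 0); meets ZL at C = (1/5, 1)
C = Z + t·(L−Z) with t = 3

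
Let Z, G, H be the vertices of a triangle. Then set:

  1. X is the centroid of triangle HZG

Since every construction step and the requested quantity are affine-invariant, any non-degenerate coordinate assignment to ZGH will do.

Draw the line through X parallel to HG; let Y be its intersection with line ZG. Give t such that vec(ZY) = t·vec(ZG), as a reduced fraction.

Choose coordinates Z = (0, 0), G = (1, 0), H = (0, 1).
1. X is the centroid of triangle HZG ⇒ X = (1/3, 1/3)
through X parallel to HG: direction (1, -1); meets ZG at Y = (2/3, 0)
Y = Z + t·(G−Z) with t = 2/3

t = 2/3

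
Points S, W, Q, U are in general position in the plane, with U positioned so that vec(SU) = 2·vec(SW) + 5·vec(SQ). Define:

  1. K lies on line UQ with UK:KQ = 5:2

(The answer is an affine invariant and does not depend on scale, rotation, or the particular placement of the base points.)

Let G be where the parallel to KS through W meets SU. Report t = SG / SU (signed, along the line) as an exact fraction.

t = 3/2

Set S = (0, 0), W = (1, 0), Q = (0, 1), U = (2, 5); any affine frame gives the same invariant.
1. K lies on line UQ with UK:KQ = 5:2 ⇒ K = (4/7, 15/7)
through W parallel to KS: direction (-4/7, -15/7); meets SU at G = (3, 15/2)
G = S + t·(U−S) with t = 3/2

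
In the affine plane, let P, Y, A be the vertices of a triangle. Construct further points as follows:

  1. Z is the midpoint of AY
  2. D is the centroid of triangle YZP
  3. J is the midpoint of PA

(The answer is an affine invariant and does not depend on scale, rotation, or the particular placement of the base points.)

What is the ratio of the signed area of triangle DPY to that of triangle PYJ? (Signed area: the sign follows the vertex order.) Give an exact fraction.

[DPY]:[PYJ] = 1/3

Choose coordinates P = (0, 0), Y = (1, 0), A = (0, 1).
1. Z is the midpoint of AY ⇒ Z = (1/2, 1/2)
2. D is the centroid of triangle YZP ⇒ D = (1/2, 1/6)
3. J is the midpoint of PA ⇒ J = (0, 1/2)
2·[DPY] = 1/6, 2·[PYJ] = 1/2
[DPY]:[PYJ] = 1/6:1/2 = 1/3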